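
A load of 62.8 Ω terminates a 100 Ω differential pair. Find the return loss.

Γ = (62.8 − 100)/(62.8 + 100) = -0.229
RL = −20·log₁₀|Γ| = −20·log₁₀(0.229)

RL ≈ 12.8 dB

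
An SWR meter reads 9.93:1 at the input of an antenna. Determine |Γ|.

|Γ| ≈ 0.817

|Γ| = (S − 1)/(S + 1) = (9.93 − 1)/(9.93 + 1) = 8.93/10.9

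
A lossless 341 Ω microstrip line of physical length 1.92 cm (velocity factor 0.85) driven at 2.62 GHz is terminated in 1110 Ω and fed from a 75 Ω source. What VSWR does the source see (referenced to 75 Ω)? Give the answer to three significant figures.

VSWR ≈ 3.14

λ = v/f = 0.85·c / 2.62 GHz = 0.0973 m
βl = 2π·l/λ = 2π × 0.197 = 71°
tan(βl) = 2.91
Z_in = Z_0·(Z_L + jZ_0·tanβl)/(Z_0 + jZ_L·tanβl) = 116 − j105 Ω
Γ_s = (Z_in − Z_s)/(Z_in + Z_s) = (40.9 − j105)/(191 − j105), |Γ_s| = 0.517
VSWR = (1 + |Γ_s|)/(1 − |Γ_s|)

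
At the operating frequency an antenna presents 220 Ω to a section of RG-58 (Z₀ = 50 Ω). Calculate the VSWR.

VSWR ≈ 4.4

Γ = (220 − 50)/(220 + 50) = 0.63
VSWR = (1 + 0.63)/(1 − 0.63)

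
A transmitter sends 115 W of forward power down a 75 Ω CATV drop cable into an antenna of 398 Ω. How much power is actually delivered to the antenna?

Γ = (398 − 75)/(398 + 75) = 0.683
|Γ|² = 0.466
P_refl = |Γ|²·P_inc = 53.6 W, P_del = (1 − |Γ|²)·P_inc = 61.4 W

P_delivered ≈ 61.4 W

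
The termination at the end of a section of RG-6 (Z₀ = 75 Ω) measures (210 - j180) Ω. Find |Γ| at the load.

Γ = (Z_L − Z_0)/(Z_L + Z_0) = (135 − j180)/(285 − j180)
|Γ| = 225/337

|Γ| ≈ 0.667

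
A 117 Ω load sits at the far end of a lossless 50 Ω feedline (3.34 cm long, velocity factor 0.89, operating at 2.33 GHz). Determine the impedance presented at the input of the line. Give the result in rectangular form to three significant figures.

λ = v/f = 0.89·c / 2.33 GHz = 0.115 m
βl = 2π·l/λ = 2π × 0.291 = 105°
tan(βl) = tan(105°) = -3.75
Z_in = Z_0·(Z_L + jZ_0·tanβl)/(Z_0 + jZ_L·tanβl)
     = 50·(117 − j188)/(50 − j439)

Z_in ≈ 22.6 + j10.8 Ω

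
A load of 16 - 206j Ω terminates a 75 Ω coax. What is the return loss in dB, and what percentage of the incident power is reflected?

RL ≈ 0.432 dB; 90.5% of incident power reflected

Γ = (-59 − j206)/(91 − j206), |Γ| = 0.952
RL = −20·log₁₀(0.952) = 0.432 dB
P_refl/P_inc = |Γ|² = 0.905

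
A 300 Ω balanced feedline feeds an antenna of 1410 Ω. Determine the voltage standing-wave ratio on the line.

VSWR ≈ 4.7

Γ = (1410 − 300)/(1410 + 300) = 0.649
VSWR = (1 + 0.649)/(1 − 0.649)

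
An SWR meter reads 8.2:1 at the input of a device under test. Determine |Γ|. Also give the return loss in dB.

|Γ| = (S − 1)/(S + 1) = (8.2 − 1)/(8.2 + 1) = 7.2/9.2
RL = −20·log₁₀|Γ| = −20·log₁₀(0.783)

|Γ| ≈ 0.783; return loss ≈ 2.13 dB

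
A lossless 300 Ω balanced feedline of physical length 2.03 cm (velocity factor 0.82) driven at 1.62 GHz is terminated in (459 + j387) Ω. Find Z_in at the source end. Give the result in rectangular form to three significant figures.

Z_in ≈ 332 − j354 Ω

λ = v/f = 0.82·c / 1.62 GHz = 0.152 m
βl = 2π·l/λ = 2π × 0.134 = 48.1°
tan(βl) = tan(48.1°) = 1.12
Z_in = Z_0·(Z_L + jZ_0·tanβl)/(Z_0 + jZ_L·tanβl)
     = 300·(459 + j722)/(-132 + j512)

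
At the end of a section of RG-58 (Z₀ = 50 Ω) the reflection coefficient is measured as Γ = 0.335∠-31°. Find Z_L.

Z_L ≈ 82.5 − j32.1 Ω

Z_L = Z_0·(1 + Γ)/(1 − Γ) = 50·(1.29 − j0.173)/(0.713 + j0.173)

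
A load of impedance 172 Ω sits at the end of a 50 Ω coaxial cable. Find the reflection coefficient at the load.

Γ = (Z_L − Z_0)/(Z_L + Z_0) = (172 − 50)/(172 + 50) = 122/222

Γ = 0.55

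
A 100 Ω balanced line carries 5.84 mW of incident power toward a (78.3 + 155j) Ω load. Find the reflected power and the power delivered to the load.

|Γ| = |(-21.7 + j155)/(178.3 + j155)| = 0.662
|Γ|² = 0.439
P_refl = |Γ|²·P_inc = 2.56 mW, P_del = (1 − |Γ|²)·P_inc = 3.28 mW

P_reflected ≈ 2.56 mW; P_delivered ≈ 3.28 mW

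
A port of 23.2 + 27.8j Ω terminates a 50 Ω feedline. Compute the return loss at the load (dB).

Γ = (-26.8 + j27.8)/(73.2 + j27.8), |Γ| = 0.493
RL = −20·log₁₀|Γ| = −20·log₁₀(0.493)

RL ≈ 6.14 dB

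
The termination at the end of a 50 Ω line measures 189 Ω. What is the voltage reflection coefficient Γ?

Γ = (Z_L − Z_0)/(Z_L + Z_0) = (189 − 50)/(189 + 50) = 139/239

Γ = 0.582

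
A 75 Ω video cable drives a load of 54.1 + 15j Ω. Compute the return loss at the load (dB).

Γ = (-20.9 + j15)/(129.1 + j15), |Γ| = 0.198
RL = −20·log₁₀|Γ| = −20·log₁₀(0.198)

RL ≈ 14.1 dB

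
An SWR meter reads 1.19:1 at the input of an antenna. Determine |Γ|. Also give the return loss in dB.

|Γ| ≈ 0.0868; return loss ≈ 21.2 dB

|Γ| = (S − 1)/(S + 1) = (1.19 − 1)/(1.19 + 1) = 0.19/2.19
RL = −20·log₁₀|Γ| = −20·log₁₀(0.0868)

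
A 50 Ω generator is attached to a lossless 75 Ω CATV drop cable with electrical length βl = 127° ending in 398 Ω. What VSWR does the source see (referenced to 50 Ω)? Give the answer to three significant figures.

tan(βl) = -1.33
Z_in = Z_0·(Z_L + jZ_0·tanβl)/(Z_0 + jZ_L·tanβl) = 21.7 + j53.4 Ω
Γ_s = (Z_in − Z_s)/(Z_in + Z_s) = (-28.3 + j53.4)/(71.7 + j53.4), |Γ_s| = 0.676
VSWR = (1 + |Γ_s|)/(1 − |Γ_s|)

VSWR ≈ 5.17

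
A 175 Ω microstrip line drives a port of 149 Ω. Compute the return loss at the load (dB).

Γ = (149 − 175)/(149 + 175) = -0.0802
RL = −20·log₁₀|Γ| = −20·log₁₀(0.0802)

RL ≈ 21.9 dB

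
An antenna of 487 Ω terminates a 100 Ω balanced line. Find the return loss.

RL ≈ 3.62 dB

Γ = (487 − 100)/(487 + 100) = 0.659
RL = −20·log₁₀|Γ| = −20·log₁₀(0.659)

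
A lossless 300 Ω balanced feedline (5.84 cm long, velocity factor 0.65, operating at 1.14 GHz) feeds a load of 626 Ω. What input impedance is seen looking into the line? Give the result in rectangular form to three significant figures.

λ = v/f = 0.65·c / 1.14 GHz = 0.171 m
βl = 2π·l/λ = 2π × 0.341 = 123°
tan(βl) = tan(123°) = -1.55
Z_in = Z_0·(Z_L + jZ_0·tanβl)/(Z_0 + jZ_L·tanβl)
     = 300·(626 − j464)/(300 − j967)

Z_in ≈ 186 + j136 Ω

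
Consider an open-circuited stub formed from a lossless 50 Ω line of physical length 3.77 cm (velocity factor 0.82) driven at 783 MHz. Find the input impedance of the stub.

Z_in ≈ −j53.2 Ω

λ = v/f = 0.82·c / 783 MHz = 0.314 m
βl = 2π·l/λ = 2π × 0.12 = 43.2°
tan(βl) = 0.939
For an open-circuited stub, Z_in = −jZ_0·cot(βl) = −jZ_0/tan(βl)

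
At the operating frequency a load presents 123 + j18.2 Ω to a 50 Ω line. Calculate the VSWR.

VSWR ≈ 2.52

Γ = (Z_L − Z_0)/(Z_L + Z_0) = (73 + j18.2)/(173 + j18.2)
|Γ| = 75.2/174 = 0.432
VSWR = (1 + |Γ|)/(1 − |Γ|) = 1.43/0.568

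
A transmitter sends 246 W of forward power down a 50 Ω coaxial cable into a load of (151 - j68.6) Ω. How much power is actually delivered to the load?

|Γ| = |(101 − j68.6)/(201 − j68.6)| = 0.575
|Γ|² = 0.33
P_refl = |Γ|²·P_inc = 81.3 W, P_del = (1 − |Γ|²)·P_inc = 165 W

P_delivered ≈ 165 W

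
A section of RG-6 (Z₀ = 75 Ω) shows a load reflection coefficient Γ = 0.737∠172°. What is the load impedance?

Z_L ≈ 11.4 + j5.12 Ω

Z_L = Z_0·(1 + Γ)/(1 − Γ) = 75·(0.27 + j0.103)/(1.73 − j0.103)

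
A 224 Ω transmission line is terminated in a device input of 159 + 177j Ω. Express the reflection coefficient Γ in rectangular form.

Γ ≈ 0.0361 + j0.445

Γ = (Z_L − Z_0)/(Z_L + Z_0) = (-65 + j177)/(383 + j177)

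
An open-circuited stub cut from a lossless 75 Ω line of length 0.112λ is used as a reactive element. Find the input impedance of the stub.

βl = 2π × 0.112 = 40.3°
tan(βl) = 0.849
For an open-circuited stub, Z_in = −jZ_0·cot(βl) = −jZ_0/tan(βl)

Z_in ≈ −j88.4 Ω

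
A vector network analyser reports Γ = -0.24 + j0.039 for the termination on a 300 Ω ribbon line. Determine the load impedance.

Z_L ≈ 183 + j15.2 Ω

Z_L = Z_0·(1 + Γ)/(1 − Γ) = 300·(0.76 + j0.039)/(1.24 − j0.039)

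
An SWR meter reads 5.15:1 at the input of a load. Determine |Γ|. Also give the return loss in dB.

|Γ| = (S − 1)/(S + 1) = (5.15 − 1)/(5.15 + 1) = 4.15/6.15
RL = −20·log₁₀|Γ| = −20·log₁₀(0.675)

|Γ| ≈ 0.675; return loss ≈ 3.42 dB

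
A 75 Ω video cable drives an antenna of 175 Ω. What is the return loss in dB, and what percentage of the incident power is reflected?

Γ = (175 − 75)/(175 + 75) = 0.4
RL = −20·log₁₀(0.4) = 7.96 dB
P_refl/P_inc = |Γ|² = 0.16

RL ≈ 7.96 dB; 16% of incident power reflected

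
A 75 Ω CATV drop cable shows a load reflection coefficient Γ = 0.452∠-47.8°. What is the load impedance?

Z_L ≈ 100 − j84.1 Ω

Z_L = Z_0·(1 + Γ)/(1 − Γ) = 75·(1.3 − j0.335)/(0.696 + j0.335)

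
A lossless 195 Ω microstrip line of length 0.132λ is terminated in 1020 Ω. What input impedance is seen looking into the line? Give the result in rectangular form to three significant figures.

βl = 2π × 0.132 = 47.5°
tan(βl) = tan(47.5°) = 1.09
Z_in = Z_0·(Z_L + jZ_0·tanβl)/(Z_0 + jZ_L·tanβl)
     = 195·(1020 + j213)/(195 + j1110)

Z_in ≈ 66.5 − j167 Ω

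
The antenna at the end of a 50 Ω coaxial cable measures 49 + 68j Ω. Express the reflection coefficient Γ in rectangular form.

Γ ≈ 0.314 + j0.471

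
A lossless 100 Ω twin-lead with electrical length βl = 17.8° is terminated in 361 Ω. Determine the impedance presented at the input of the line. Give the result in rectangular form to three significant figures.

tan(βl) = tan(17.8°) = 0.321
Z_in = Z_0·(Z_L + jZ_0·tanβl)/(Z_0 + jZ_L·tanβl)
     = 100·(361 + j32.1)/(100 + j116)

Z_in ≈ 170 − j165 Ω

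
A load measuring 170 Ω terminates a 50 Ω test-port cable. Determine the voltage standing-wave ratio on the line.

VSWR ≈ 3.4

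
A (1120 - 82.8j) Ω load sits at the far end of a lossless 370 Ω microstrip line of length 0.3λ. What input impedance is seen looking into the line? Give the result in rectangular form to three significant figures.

βl = 2π × 0.3 = 108°
tan(βl) = tan(108°) = -3.08
Z_in = Z_0·(Z_L + jZ_0·tanβl)/(Z_0 + jZ_L·tanβl)
     = 370·(1120 − j1220)/(115 − j3450)

Z_in ≈ 135 + j116 Ω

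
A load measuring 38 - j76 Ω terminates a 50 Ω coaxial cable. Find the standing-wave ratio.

VSWR ≈ 4.91

Γ = (Z_L − Z_0)/(Z_L + Z_0) = (-12 − j76)/(88 − j76)
|Γ| = 76.9/116 = 0.662
VSWR = (1 + |Γ|)/(1 − |Γ|) = 1.66/0.338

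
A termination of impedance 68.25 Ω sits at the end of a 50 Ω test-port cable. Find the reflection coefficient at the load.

Γ = (Z_L − Z_0)/(Z_L + Z_0) = (68.25 − 50)/(68.25 + 50) = 18.25/118.2

Γ = 0.154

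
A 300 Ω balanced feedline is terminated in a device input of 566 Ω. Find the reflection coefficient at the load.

Γ = (Z_L − Z_0)/(Z_L + Z_0) = (566 − 300)/(566 + 300) = 266/866

Γ = 0.307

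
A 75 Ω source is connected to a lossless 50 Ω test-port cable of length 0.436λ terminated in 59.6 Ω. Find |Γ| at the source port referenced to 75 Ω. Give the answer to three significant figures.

βl = 2π × 0.436 = 157°
tan(βl) = -0.425
Z_in = Z_0·(Z_L + jZ_0·tanβl)/(Z_0 + jZ_L·tanβl) = 56 + j7.12 Ω
Γ_s = (Z_in − Z_s)/(Z_in + Z_s) = (-19 + j7.12)/(131 + j7.12), |Γ_s| = 0.155

|Γ| ≈ 0.155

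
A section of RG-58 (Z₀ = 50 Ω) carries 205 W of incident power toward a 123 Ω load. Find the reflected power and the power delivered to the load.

P_reflected ≈ 36.5 W; P_delivered ≈ 168 W

Γ = (123 − 50)/(123 + 50) = 0.422
|Γ|² = 0.178
P_refl = |Γ|²·P_inc = 36.5 W, P_del = (1 − |Γ|²)·P_inc = 168 W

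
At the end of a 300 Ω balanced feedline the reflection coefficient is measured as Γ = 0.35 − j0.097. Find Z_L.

Z_L = Z_0·(1 + Γ)/(1 − Γ) = 300·(1.35 − j0.097)/(0.65 + j0.097)

Z_L ≈ 603 − j135 Ω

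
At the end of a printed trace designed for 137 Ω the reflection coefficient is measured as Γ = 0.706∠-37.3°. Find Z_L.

Z_L ≈ 183 − j312 Ω

Z_L = Z_0·(1 + Γ)/(1 − Γ) = 137·(1.56 − j0.428)/(0.438 + j0.428)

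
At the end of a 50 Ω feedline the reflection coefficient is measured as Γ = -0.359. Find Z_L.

Z_L ≈ 23.6 Ω

Z_L = Z_0·(1 + Γ)/(1 − Γ) = 50·(0.641)/(1.36)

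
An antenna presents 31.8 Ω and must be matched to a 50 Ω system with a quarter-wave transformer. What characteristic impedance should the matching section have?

Z_qwt = √(Z_0·R_L) = √(50 × 31.8) = √1590

Z_qwt ≈ 39.9 Ω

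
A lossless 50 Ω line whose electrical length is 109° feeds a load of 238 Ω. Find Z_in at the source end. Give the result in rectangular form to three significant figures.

Z_in ≈ 11.7 + j16.4 Ω

tan(βl) = tan(109°) = -2.9
Z_in = Z_0·(Z_L + jZ_0·tanβl)/(Z_0 + jZ_L·tanβl)
     = 50·(238 − j145)/(50 − j691)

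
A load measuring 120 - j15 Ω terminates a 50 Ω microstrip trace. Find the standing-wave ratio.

VSWR ≈ 2.45

Γ = (Z_L − Z_0)/(Z_L + Z_0) = (70 − j15)/(170 − j15)
|Γ| = 71.6/171 = 0.419
VSWR = (1 + |Γ|)/(1 − |Γ|) = 1.42/0.581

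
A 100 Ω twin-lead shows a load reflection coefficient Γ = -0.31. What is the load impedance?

Z_L = Z_0·(1 + Γ)/(1 − Γ) = 100·(0.69)/(1.31)

Z_L ≈ 52.7 Ω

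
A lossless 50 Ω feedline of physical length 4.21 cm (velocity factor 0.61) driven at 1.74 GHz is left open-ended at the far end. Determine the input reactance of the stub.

X_in ≈ 69.1 Ω (inductive)

λ = v/f = 0.61·c / 1.74 GHz = 0.105 m
βl = 2π·l/λ = 2π × 0.4 = 144°
tan(βl) = -0.724
For an open-ended stub, Z_in = −jZ_0·cot(βl) = −jZ_0/tan(βl)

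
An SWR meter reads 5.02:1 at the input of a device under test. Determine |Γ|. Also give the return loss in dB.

|Γ| = (S − 1)/(S + 1) = (5.02 − 1)/(5.02 + 1) = 4.02/6.02
RL = −20·log₁₀|Γ| = −20·log₁₀(0.668)

|Γ| ≈ 0.668; return loss ≈ 3.51 dB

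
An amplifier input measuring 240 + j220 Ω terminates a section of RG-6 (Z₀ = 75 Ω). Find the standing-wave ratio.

Γ = (Z_L − Z_0)/(Z_L + Z_0) = (165 + j220)/(315 + j220)
|Γ| = 275/384 = 0.716
VSWR = (1 + |Γ|)/(1 − |Γ|) = 1.72/0.284

VSWR ≈ 6.04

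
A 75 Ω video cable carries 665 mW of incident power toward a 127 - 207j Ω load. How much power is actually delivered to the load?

P_delivered ≈ 303 mW

|Γ| = |(52 − j207)/(202 − j207)| = 0.738
|Γ|² = 0.545
P_refl = |Γ|²·P_inc = 362 mW, P_del = (1 − |Γ|²)·P_inc = 303 mW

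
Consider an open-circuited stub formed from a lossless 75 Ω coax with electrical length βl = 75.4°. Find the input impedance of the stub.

Z_in ≈ −j19.5 Ω

tan(βl) = 3.84
For an open-circuited stub, Z_in = −jZ_0·cot(βl) = −jZ_0/tan(βl)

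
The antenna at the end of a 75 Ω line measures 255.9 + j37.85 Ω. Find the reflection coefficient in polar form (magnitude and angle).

Γ = (Z_L − Z_0)/(Z_L + Z_0) = (180.9 + j37.85)/(330.9 + j37.85)
|Γ| = 185/333 = 0.555

Γ ≈ 0.555 ∠ 5.29°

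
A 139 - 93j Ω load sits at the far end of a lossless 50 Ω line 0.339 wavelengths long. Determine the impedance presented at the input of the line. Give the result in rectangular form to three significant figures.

βl = 2π × 0.339 = 122°
tan(βl) = tan(122°) = -1.6
Z_in = Z_0·(Z_L + jZ_0·tanβl)/(Z_0 + jZ_L·tanβl)
     = 50·(139 − j173)/(-98.6 − j222)

Z_in ≈ 20.9 + j40.6 Ω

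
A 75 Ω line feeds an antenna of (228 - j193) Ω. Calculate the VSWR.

VSWR ≈ 5.36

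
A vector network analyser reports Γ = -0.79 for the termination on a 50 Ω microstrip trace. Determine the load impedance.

Z_L ≈ 5.87 Ω

Z_L = Z_0·(1 + Γ)/(1 − Γ) = 50·(0.21)/(1.79)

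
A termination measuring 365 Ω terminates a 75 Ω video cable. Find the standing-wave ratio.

Γ = (365 − 75)/(365 + 75) = 0.659
VSWR = (1 + 0.659)/(1 − 0.659)

VSWR ≈ 4.87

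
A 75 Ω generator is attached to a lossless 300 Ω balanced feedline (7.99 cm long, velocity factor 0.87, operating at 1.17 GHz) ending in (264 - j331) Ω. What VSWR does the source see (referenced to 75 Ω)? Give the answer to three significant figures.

λ = v/f = 0.87·c / 1.17 GHz = 0.223 m
βl = 2π·l/λ = 2π × 0.358 = 129°
tan(βl) = -1.24
Z_in = Z_0·(Z_L + jZ_0·tanβl)/(Z_0 + jZ_L·tanβl) = 507 + j412 Ω
Γ_s = (Z_in − Z_s)/(Z_in + Z_s) = (432 + j412)/(582 + j412), |Γ_s| = 0.837
VSWR = (1 + |Γ_s|)/(1 − |Γ_s|)

VSWR ≈ 11.3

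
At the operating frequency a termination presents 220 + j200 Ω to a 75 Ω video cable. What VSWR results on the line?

VSWR ≈ 5.52

Γ = (Z_L − Z_0)/(Z_L + Z_0) = (145 + j200)/(295 + j200)
|Γ| = 247/356 = 0.693
VSWR = (1 + |Γ|)/(1 − |Γ|) = 1.69/0.307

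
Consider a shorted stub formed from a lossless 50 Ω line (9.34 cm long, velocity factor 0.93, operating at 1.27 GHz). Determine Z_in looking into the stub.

λ = v/f = 0.93·c / 1.27 GHz = 0.22 m
βl = 2π·l/λ = 2π × 0.425 = 153°
tan(βl) = -0.508
For a shorted stub, Z_in = jZ_0·tan(βl)

Z_in ≈ −j25.4 Ω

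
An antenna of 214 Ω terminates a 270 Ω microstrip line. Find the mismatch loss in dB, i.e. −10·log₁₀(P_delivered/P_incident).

mismatch loss ≈ 0.0585 dB

Γ = (214 − 270)/(214 + 270) = -0.116
|Γ|² = 0.0134, so P_del/P_inc = 1 − |Γ|² = 0.987
ML = −10·log₁₀(1 − |Γ|²)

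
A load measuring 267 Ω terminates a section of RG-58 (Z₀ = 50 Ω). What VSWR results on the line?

VSWR ≈ 5.34

Γ = (267 − 50)/(267 + 50) = 0.685
VSWR = (1 + 0.685)/(1 − 0.685)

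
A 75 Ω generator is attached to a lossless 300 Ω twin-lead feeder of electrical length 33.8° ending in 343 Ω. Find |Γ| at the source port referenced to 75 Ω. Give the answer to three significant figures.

|Γ| ≈ 0.619

tan(βl) = 0.669
Z_in = Z_0·(Z_L + jZ_0·tanβl)/(Z_0 + jZ_L·tanβl) = 313 − j38.9 Ω
Γ_s = (Z_in − Z_s)/(Z_in + Z_s) = (238 − j38.9)/(388 − j38.9), |Γ_s| = 0.619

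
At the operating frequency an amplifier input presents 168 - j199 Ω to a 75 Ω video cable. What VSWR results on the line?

VSWR ≈ 5.65

Γ = (Z_L − Z_0)/(Z_L + Z_0) = (93 − j199)/(243 − j199)
|Γ| = 220/314 = 0.699
VSWR = (1 + |Γ|)/(1 − |Γ|) = 1.7/0.301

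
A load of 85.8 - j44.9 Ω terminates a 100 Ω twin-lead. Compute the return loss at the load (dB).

RL ≈ 12.2 dB

Γ = (-14.2 − j44.9)/(185.8 − j44.9), |Γ| = 0.246
RL = −20·log₁₀|Γ| = −20·log₁₀(0.246)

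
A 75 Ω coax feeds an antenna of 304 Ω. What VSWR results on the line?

For a purely resistive load, VSWR = R_L/Z_0 or Z_0/R_L (whichever > 1) = 304/75

VSWR ≈ 4.05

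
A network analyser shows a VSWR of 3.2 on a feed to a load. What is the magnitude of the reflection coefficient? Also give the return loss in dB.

|Γ| ≈ 0.524; return loss ≈ 5.62 dB

|Γ| = (S − 1)/(S + 1) = (3.2 − 1)/(3.2 + 1) = 2.2/4.2
RL = −20·log₁₀|Γ| = −20·log₁₀(0.524)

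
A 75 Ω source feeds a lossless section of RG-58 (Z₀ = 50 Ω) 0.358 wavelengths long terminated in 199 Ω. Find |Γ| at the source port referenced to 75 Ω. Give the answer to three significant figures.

βl = 2π × 0.358 = 129°
tan(βl) = -1.24
Z_in = Z_0·(Z_L + jZ_0·tanβl)/(Z_0 + jZ_L·tanβl) = 19.9 + j36.3 Ω
Γ_s = (Z_in − Z_s)/(Z_in + Z_s) = (-55.1 + j36.3)/(94.9 + j36.3), |Γ_s| = 0.649

|Γ| ≈ 0.649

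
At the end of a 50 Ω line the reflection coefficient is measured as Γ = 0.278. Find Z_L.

Z_L = Z_0·(1 + Γ)/(1 − Γ) = 50·(1.28)/(0.722)

Z_L ≈ 88.5 Ω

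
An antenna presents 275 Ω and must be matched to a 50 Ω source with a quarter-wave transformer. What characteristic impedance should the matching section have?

Z_qwt ≈ 117 Ω

Z_qwt = √(Z_0·R_L) = √(50 × 275) = √13750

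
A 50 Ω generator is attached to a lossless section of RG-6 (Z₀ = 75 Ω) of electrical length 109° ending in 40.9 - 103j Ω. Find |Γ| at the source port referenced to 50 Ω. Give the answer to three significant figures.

|Γ| ≈ 0.742

tan(βl) = -2.9
Z_in = Z_0·(Z_L + jZ_0·tanβl)/(Z_0 + jZ_L·tanβl) = 33.7 + j89.5 Ω
Γ_s = (Z_in − Z_s)/(Z_in + Z_s) = (-16.3 + j89.5)/(83.7 + j89.5), |Γ_s| = 0.742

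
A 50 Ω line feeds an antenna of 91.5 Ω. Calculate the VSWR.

Γ = (91.5 − 50)/(91.5 + 50) = 0.293
VSWR = (1 + 0.293)/(1 − 0.293)

VSWR ≈ 1.83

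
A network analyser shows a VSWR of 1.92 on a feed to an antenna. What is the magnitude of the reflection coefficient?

|Γ| ≈ 0.315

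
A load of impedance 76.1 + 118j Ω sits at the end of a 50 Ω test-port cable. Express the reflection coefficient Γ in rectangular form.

Γ ≈ 0.577 + j0.396

Γ = (Z_L − Z_0)/(Z_L + Z_0) = (26.1 + j118)/(126.1 + j118)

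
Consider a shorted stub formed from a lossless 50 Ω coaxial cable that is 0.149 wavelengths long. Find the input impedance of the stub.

Z_in ≈ +j67.9 Ω

βl = 2π × 0.149 = 53.6°
tan(βl) = 1.36
For a shorted stub, Z_in = jZ_0·tan(βl)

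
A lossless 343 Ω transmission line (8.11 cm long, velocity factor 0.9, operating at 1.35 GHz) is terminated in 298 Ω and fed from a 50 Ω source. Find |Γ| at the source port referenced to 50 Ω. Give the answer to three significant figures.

λ = v/f = 0.9·c / 1.35 GHz = 0.2 m
βl = 2π·l/λ = 2π × 0.406 = 146°
tan(βl) = -0.675
Z_in = Z_0·(Z_L + jZ_0·tanβl)/(Z_0 + jZ_L·tanβl) = 323 − j42.2 Ω
Γ_s = (Z_in − Z_s)/(Z_in + Z_s) = (273 − j42.2)/(373 − j42.2), |Γ_s| = 0.736

|Γ| ≈ 0.736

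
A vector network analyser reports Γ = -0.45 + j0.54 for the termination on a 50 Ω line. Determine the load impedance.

Z_L = Z_0·(1 + Γ)/(1 − Γ) = 50·(0.55 + j0.54)/(1.45 − j0.54)

Z_L ≈ 10.6 + j22.6 Ω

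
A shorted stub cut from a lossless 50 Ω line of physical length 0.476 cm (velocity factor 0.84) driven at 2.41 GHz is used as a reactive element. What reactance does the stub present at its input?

λ = v/f = 0.84·c / 2.41 GHz = 0.105 m
βl = 2π·l/λ = 2π × 0.0455 = 16.4°
tan(βl) = 0.294
For a shorted stub, Z_in = jZ_0·tan(βl)

X_in ≈ 14.7 Ω (inductive)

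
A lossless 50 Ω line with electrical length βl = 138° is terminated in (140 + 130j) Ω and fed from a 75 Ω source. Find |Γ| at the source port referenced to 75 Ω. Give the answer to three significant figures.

|Γ| ≈ 0.731

tan(βl) = -0.9
Z_in = Z_0·(Z_L + jZ_0·tanβl)/(Z_0 + jZ_L·tanβl) = 14.5 + j36.4 Ω
Γ_s = (Z_in − Z_s)/(Z_in + Z_s) = (-60.5 + j36.4)/(89.5 + j36.4), |Γ_s| = 0.731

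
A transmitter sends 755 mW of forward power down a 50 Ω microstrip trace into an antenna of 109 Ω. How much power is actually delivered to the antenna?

P_delivered ≈ 651 mW

Γ = (109 − 50)/(109 + 50) = 0.371
|Γ|² = 0.138
P_refl = |Γ|²·P_inc = 104 mW, P_del = (1 − |Γ|²)·P_inc = 651 mW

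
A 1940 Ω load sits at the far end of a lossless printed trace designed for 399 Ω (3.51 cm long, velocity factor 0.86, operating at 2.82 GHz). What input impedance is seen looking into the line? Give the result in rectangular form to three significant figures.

λ = v/f = 0.86·c / 2.82 GHz = 0.0915 m
βl = 2π·l/λ = 2π × 0.384 = 138°
tan(βl) = tan(138°) = -0.897
Z_in = Z_0·(Z_L + jZ_0·tanβl)/(Z_0 + jZ_L·tanβl)
     = 399·(1940 − j358)/(399 − j1740)

Z_in ≈ 175 + j405 Ω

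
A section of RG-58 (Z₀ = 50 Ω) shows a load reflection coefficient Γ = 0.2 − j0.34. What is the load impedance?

Z_L = Z_0·(1 + Γ)/(1 − Γ) = 50·(1.2 − j0.34)/(0.8 + j0.34)

Z_L ≈ 55.9 − j45 Ω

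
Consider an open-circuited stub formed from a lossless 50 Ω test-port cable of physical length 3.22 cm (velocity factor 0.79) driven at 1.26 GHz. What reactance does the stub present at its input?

X_in ≈ -27 Ω (capacitive)

λ = v/f = 0.79·c / 1.26 GHz = 0.188 m
βl = 2π·l/λ = 2π × 0.171 = 61.6°
tan(βl) = 1.85
For an open-circuited stub, Z_in = −jZ_0·cot(βl) = −jZ_0/tan(βl)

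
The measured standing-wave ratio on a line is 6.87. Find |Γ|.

|Γ| = (S − 1)/(S + 1) = (6.87 − 1)/(6.87 + 1) = 5.87/7.87

|Γ| ≈ 0.746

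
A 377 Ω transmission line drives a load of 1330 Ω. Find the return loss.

RL ≈ 5.06 dB

Γ = (1330 − 377)/(1330 + 377) = 0.558
RL = −20·log₁₀|Γ| = −20·log₁₀(0.558)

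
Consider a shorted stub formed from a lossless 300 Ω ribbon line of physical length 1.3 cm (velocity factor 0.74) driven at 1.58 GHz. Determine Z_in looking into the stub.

Z_in ≈ +j197 Ω

λ = v/f = 0.74·c / 1.58 GHz = 0.141 m
βl = 2π·l/λ = 2π × 0.0925 = 33.3°
tan(βl) = 0.657
For a shorted stub, Z_in = jZ_0·tan(βl)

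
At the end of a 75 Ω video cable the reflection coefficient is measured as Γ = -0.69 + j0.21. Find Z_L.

Z_L ≈ 12.4 + j10.9 Ω

Z_L = Z_0·(1 + Γ)/(1 − Γ) = 75·(0.31 + j0.21)/(1.69 − j0.21)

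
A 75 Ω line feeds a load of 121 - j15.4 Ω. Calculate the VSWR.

Γ = (Z_L − Z_0)/(Z_L + Z_0) = (46 − j15.4)/(196 − j15.4)
|Γ| = 48.5/197 = 0.247
VSWR = (1 + |Γ|)/(1 − |Γ|) = 1.25/0.753

VSWR ≈ 1.66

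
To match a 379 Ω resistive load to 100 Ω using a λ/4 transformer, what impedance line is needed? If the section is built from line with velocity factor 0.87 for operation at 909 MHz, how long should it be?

Z_qwt = √(Z_0·R_L) = √(100 × 379) = √37900
λ = 0.87·c/f = 0.287 m, so l = λ/4 = 0.0718 m

Z_qwt ≈ 195 Ω; length ≈ 7.18 cm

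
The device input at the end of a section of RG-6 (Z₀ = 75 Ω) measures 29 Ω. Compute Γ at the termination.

Γ = (Z_L − Z_0)/(Z_L + Z_0) = (29 − 75)/(29 + 75) = -46/104

Γ = -0.442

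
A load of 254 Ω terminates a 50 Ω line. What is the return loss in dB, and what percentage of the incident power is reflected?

RL ≈ 3.46 dB; 45% of incident power reflected

Γ = (254 − 50)/(254 + 50) = 0.671
RL = −20·log₁₀(0.671) = 3.46 dB
P_refl/P_inc = |Γ|² = 0.45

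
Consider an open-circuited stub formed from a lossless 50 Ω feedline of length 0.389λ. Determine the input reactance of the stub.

βl = 2π × 0.389 = 140°
tan(βl) = -0.838
For an open-circuited stub, Z_in = −jZ_0·cot(βl) = −jZ_0/tan(βl)

X_in ≈ 59.7 Ω (inductive)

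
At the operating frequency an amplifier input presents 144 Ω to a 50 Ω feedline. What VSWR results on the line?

Γ = (144 − 50)/(144 + 50) = 0.485
VSWR = (1 + 0.485)/(1 − 0.485)

VSWR ≈ 2.88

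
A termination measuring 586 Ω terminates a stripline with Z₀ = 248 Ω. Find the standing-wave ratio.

Γ = (586 − 248)/(586 + 248) = 0.405
VSWR = (1 + 0.405)/(1 − 0.405)

VSWR ≈ 2.36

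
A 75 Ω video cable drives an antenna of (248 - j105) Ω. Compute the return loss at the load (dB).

Γ = (173 − j105)/(323 − j105), |Γ| = 0.596
RL = −20·log₁₀|Γ| = −20·log₁₀(0.596)

RL ≈ 4.5 dB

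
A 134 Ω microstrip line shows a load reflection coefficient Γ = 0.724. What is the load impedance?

Z_L ≈ 837 Ω

Z_L = Z_0·(1 + Γ)/(1 − Γ) = 134·(1.72)/(0.276)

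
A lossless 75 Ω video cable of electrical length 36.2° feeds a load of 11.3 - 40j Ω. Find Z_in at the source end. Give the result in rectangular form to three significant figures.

Z_in ≈ 8.92 + j10 Ω

tan(βl) = tan(36.2°) = 0.732
Z_in = Z_0·(Z_L + jZ_0·tanβl)/(Z_0 + jZ_L·tanβl)
     = 75·(11.3 + j14.9)/(104 + j8.27)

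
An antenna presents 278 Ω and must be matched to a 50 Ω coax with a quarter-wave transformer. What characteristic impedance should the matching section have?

Z_qwt = √(Z_0·R_L) = √(50 × 278) = √13900

Z_qwt ≈ 118 Ω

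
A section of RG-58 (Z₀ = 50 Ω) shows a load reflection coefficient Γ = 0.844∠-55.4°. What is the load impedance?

Z_L ≈ 19.1 − j92.2 Ω

Z_L = Z_0·(1 + Γ)/(1 − Γ) = 50·(1.48 − j0.695)/(0.521 + j0.695)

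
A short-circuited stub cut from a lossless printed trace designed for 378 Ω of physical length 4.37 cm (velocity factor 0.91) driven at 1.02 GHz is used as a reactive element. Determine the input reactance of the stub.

λ = v/f = 0.91·c / 1.02 GHz = 0.268 m
βl = 2π·l/λ = 2π × 0.163 = 58.8°
tan(βl) = 1.65
For a short-circuited stub, Z_in = jZ_0·tan(βl)

X_in ≈ 624 Ω (inductive)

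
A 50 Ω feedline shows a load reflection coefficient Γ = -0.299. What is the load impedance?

Z_L ≈ 27 Ω

Z_L = Z_0·(1 + Γ)/(1 − Γ) = 50·(0.701)/(1.3)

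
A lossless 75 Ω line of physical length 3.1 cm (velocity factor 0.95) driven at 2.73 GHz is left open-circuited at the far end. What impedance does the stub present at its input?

λ = v/f = 0.95·c / 2.73 GHz = 0.104 m
βl = 2π·l/λ = 2π × 0.297 = 107°
tan(βl) = -3.29
For an open-circuited stub, Z_in = −jZ_0·cot(βl) = −jZ_0/tan(βl)

Z_in ≈ +j22.8 Ω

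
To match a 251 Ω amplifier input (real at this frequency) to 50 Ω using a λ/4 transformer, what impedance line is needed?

Z_qwt = √(Z_0·R_L) = √(50 × 251) = √12550

Z_qwt ≈ 112 Ω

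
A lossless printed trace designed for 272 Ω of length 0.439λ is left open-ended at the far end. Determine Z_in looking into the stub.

βl = 2π × 0.439 = 158°
tan(βl) = -0.403
For an open-ended stub, Z_in = −jZ_0·cot(βl) = −jZ_0/tan(βl)

Z_in ≈ +j675 Ω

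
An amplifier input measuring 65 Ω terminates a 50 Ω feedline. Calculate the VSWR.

VSWR ≈ 1.3

Γ = (65 − 50)/(65 + 50) = 0.13
VSWR = (1 + 0.13)/(1 − 0.13)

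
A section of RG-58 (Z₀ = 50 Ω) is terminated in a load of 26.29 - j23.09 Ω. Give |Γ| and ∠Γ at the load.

Γ = (Z_L − Z_0)/(Z_L + Z_0) = (-23.71 − j23.09)/(76.29 − j23.09)
|Γ| = 33.1/79.7 = 0.415

Γ ≈ 0.415 ∠ -119°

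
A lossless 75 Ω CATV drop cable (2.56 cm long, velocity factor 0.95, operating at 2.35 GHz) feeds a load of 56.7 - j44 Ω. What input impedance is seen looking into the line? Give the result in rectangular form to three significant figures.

λ = v/f = 0.95·c / 2.35 GHz = 0.121 m
βl = 2π·l/λ = 2π × 0.211 = 76°
tan(βl) = tan(76°) = 4.01
Z_in = Z_0·(Z_L + jZ_0·tanβl)/(Z_0 + jZ_L·tanβl)
     = 75·(56.7 + j257)/(251 + j227)

Z_in ≈ 47.4 + j33.7 Ω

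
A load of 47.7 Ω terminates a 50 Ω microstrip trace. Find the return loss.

Γ = (47.7 − 50)/(47.7 + 50) = -0.0235
RL = −20·log₁₀|Γ| = −20·log₁₀(0.0235)

RL ≈ 32.6 dB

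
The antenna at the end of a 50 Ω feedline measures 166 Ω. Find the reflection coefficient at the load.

Γ = 0.537

Γ = (Z_L − Z_0)/(Z_L + Z_0) = (166 − 50)/(166 + 50) = 116/216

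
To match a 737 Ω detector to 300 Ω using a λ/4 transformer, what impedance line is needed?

Z_qwt ≈ 470 Ω

Z_qwt = √(Z_0·R_L) = √(300 × 737) = √221100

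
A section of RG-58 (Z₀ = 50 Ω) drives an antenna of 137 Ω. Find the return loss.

RL ≈ 6.65 dB

Γ = (137 − 50)/(137 + 50) = 0.465
RL = −20·log₁₀|Γ| = −20·log₁₀(0.465)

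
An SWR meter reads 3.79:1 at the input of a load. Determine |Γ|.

|Γ| = (S − 1)/(S + 1) = (3.79 − 1)/(3.79 + 1) = 2.79/4.79

|Γ| ≈ 0.582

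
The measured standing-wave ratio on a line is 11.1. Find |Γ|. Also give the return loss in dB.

|Γ| ≈ 0.835; return loss ≈ 1.57 dB

|Γ| = (S − 1)/(S + 1) = (11.1 − 1)/(11.1 + 1) = 10.1/12.1
RL = −20·log₁₀|Γ| = −20·log₁₀(0.835)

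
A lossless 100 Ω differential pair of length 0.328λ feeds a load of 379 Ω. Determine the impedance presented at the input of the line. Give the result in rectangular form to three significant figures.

Z_in ≈ 33.2 + j48.7 Ω

βl = 2π × 0.328 = 118°
tan(βl) = tan(118°) = -1.87
Z_in = Z_0·(Z_L + jZ_0·tanβl)/(Z_0 + jZ_L·tanβl)
     = 100·(379 − j187)/(100 − j710)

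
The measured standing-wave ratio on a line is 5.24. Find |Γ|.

|Γ| ≈ 0.679

|Γ| = (S − 1)/(S + 1) = (5.24 − 1)/(5.24 + 1) = 4.24/6.24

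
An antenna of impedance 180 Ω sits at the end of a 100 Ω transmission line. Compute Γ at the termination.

Γ = (Z_L − Z_0)/(Z_L + Z_0) = (180 − 100)/(180 + 100) = 80/280

Γ = 0.286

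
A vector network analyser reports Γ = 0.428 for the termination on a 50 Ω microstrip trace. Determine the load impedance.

Z_L = Z_0·(1 + Γ)/(1 − Γ) = 50·(1.43)/(0.572)

Z_L ≈ 125 Ω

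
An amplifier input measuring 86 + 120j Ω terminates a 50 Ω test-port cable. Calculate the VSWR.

Γ = (Z_L − Z_0)/(Z_L + Z_0) = (36 + j120)/(136 + j120)
|Γ| = 125/181 = 0.691
VSWR = (1 + |Γ|)/(1 − |Γ|) = 1.69/0.309

VSWR ≈ 5.47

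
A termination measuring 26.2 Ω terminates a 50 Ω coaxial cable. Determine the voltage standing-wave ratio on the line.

VSWR ≈ 1.91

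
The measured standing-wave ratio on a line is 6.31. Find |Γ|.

|Γ| = (S − 1)/(S + 1) = (6.31 − 1)/(6.31 + 1) = 5.31/7.31

|Γ| ≈ 0.726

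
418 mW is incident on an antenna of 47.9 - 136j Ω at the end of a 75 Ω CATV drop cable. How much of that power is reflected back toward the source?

|Γ| = |(-27.1 − j136)/(122.9 − j136)| = 0.757
|Γ|² = 0.572
P_refl = |Γ|²·P_inc = 239 mW, P_del = (1 − |Γ|²)·P_inc = 179 mW

P_reflected ≈ 239 mW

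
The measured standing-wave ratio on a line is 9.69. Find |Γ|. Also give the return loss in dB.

|Γ| ≈ 0.813; return loss ≈ 1.8 dB

|Γ| = (S − 1)/(S + 1) = (9.69 − 1)/(9.69 + 1) = 8.69/10.7
RL = −20·log₁₀|Γ| = −20·log₁₀(0.813)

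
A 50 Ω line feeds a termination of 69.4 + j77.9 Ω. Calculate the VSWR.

Γ = (Z_L − Z_0)/(Z_L + Z_0) = (19.4 + j77.9)/(119.4 + j77.9)
|Γ| = 80.3/143 = 0.563
VSWR = (1 + |Γ|)/(1 − |Γ|) = 1.56/0.437

VSWR ≈ 3.58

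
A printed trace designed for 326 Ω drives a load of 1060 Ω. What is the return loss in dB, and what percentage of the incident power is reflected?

RL ≈ 5.52 dB; 28% of incident power reflected

Γ = (1060 − 326)/(1060 + 326) = 0.53
RL = −20·log₁₀(0.53) = 5.52 dB
P_refl/P_inc = |Γ|² = 0.28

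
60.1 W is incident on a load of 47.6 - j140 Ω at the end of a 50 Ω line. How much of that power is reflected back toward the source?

|Γ| = |(-2.4 − j140)/(97.6 − j140)| = 0.82
|Γ|² = 0.673
P_refl = |Γ|²·P_inc = 40.5 W, P_del = (1 − |Γ|²)·P_inc = 19.6 W

P_reflected ≈ 40.5 W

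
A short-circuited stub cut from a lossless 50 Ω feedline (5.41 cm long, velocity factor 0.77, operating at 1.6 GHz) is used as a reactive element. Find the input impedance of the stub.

λ = v/f = 0.77·c / 1.6 GHz = 0.144 m
βl = 2π·l/λ = 2π × 0.375 = 135°
tan(βl) = -1
For a short-circuited stub, Z_in = jZ_0·tan(βl)

Z_in ≈ −j50.2 Ω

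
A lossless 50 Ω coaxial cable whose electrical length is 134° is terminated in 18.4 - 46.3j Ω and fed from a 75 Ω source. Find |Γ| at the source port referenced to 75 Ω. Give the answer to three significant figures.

tan(βl) = -1.04
Z_in = Z_0·(Z_L + jZ_0·tanβl)/(Z_0 + jZ_L·tanβl) = 260 + j20.3 Ω
Γ_s = (Z_in − Z_s)/(Z_in + Z_s) = (185 + j20.3)/(335 + j20.3), |Γ_s| = 0.554

|Γ| ≈ 0.554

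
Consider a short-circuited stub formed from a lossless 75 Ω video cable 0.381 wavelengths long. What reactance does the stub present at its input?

βl = 2π × 0.381 = 137°
tan(βl) = -0.927
For a short-circuited stub, Z_in = jZ_0·tan(βl)

X_in ≈ -69.5 Ω (capacitive)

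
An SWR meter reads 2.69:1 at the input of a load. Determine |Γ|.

|Γ| ≈ 0.458

|Γ| = (S − 1)/(S + 1) = (2.69 − 1)/(2.69 + 1) = 1.69/3.69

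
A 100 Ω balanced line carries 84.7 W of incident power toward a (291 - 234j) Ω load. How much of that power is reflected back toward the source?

P_reflected ≈ 37.2 W

|Γ| = |(191 − j234)/(391 − j234)| = 0.663
|Γ|² = 0.439
P_refl = |Γ|²·P_inc = 37.2 W, P_del = (1 − |Γ|²)·P_inc = 47.5 W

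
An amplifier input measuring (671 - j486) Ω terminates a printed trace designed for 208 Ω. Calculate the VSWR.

VSWR ≈ 5.03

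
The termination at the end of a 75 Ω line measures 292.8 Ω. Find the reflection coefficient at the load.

Γ = (Z_L − Z_0)/(Z_L + Z_0) = (292.8 − 75)/(292.8 + 75) = 217.8/367.8

Γ = 0.592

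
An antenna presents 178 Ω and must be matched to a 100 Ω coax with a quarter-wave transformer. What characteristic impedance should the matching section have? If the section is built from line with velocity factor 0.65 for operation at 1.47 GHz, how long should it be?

Z_qwt ≈ 133 Ω; length ≈ 3.32 cm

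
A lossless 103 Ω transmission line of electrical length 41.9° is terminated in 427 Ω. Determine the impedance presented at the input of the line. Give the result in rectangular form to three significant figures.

Z_in ≈ 52 − j101 Ω

tan(βl) = tan(41.9°) = 0.897
Z_in = Z_0·(Z_L + jZ_0·tanβl)/(Z_0 + jZ_L·tanβl)
     = 103·(427 + j92.4)/(103 + j383)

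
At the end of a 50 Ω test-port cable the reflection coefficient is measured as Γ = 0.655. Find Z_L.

Z_L ≈ 240 Ω

Z_L = Z_0·(1 + Γ)/(1 − Γ) = 50·(1.66)/(0.345)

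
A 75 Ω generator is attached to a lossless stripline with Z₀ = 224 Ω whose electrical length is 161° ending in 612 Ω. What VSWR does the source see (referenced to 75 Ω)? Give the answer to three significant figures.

tan(βl) = -0.344
Z_in = Z_0·(Z_L + jZ_0·tanβl)/(Z_0 + jZ_L·tanβl) = 363 + j265 Ω
Γ_s = (Z_in − Z_s)/(Z_in + Z_s) = (288 + j265)/(438 + j265), |Γ_s| = 0.764
VSWR = (1 + |Γ_s|)/(1 − |Γ_s|)

VSWR ≈ 7.48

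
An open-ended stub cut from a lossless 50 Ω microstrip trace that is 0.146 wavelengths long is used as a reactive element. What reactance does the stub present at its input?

X_in ≈ -38.3 Ω (capacitive)

βl = 2π × 0.146 = 52.6°
tan(βl) = 1.31
For an open-ended stub, Z_in = −jZ_0·cot(βl) = −jZ_0/tan(βl)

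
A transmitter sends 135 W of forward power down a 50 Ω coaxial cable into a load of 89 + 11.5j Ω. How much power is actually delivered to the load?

|Γ| = |(39 + j11.5)/(139 + j11.5)| = 0.292
|Γ|² = 0.085
P_refl = |Γ|²·P_inc = 11.5 W, P_del = (1 − |Γ|²)·P_inc = 124 W

P_delivered ≈ 124 W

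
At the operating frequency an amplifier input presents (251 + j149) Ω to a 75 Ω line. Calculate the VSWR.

VSWR ≈ 4.61

Γ = (Z_L − Z_0)/(Z_L + Z_0) = (176 + j149)/(326 + j149)
|Γ| = 231/358 = 0.643
VSWR = (1 + |Γ|)/(1 − |Γ|) = 1.64/0.357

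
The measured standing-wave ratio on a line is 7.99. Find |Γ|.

|Γ| = (S − 1)/(S + 1) = (7.99 − 1)/(7.99 + 1) = 6.99/8.99

|Γ| ≈ 0.778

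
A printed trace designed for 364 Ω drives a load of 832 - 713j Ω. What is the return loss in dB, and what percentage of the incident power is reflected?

RL ≈ 4.26 dB; 37.5% of incident power reflected

Γ = (468 − j713)/(1196 − j713), |Γ| = 0.613
RL = −20·log₁₀(0.613) = 4.26 dB
P_refl/P_inc = |Γ|² = 0.375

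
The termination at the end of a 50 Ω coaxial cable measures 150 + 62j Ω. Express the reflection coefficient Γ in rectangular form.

Γ = (Z_L − Z_0)/(Z_L + Z_0) = (100 + j62)/(200 + j62)

Γ ≈ 0.544 + j0.141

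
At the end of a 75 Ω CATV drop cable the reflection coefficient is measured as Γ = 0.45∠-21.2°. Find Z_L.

Z_L = Z_0·(1 + Γ)/(1 − Γ) = 75·(1.42 − j0.163)/(0.58 + j0.163)

Z_L ≈ 165 − j67.2 Ω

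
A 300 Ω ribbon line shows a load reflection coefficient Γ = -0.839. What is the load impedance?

Z_L = Z_0·(1 + Γ)/(1 − Γ) = 300·(0.161)/(1.84)

Z_L ≈ 26.3 Ω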